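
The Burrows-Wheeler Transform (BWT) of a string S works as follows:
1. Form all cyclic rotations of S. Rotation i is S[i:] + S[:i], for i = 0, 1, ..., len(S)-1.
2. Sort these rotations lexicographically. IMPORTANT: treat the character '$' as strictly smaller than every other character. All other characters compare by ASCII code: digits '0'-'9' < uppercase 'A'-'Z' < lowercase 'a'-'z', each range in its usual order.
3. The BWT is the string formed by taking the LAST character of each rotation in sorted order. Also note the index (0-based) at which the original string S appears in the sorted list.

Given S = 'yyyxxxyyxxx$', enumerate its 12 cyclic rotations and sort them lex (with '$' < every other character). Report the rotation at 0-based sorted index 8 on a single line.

All 12 rotations (rotation i = S[i:]+S[:i]):
  rot[0] = yyyxxxyyxxx$
  rot[1] = yyxxxyyxxx$y
  rot[2] = yxxxyyxxx$yy
  rot[3] = xxxyyxxx$yyy
  rot[4] = xxyyxxx$yyyx
  rot[5] = xyyxxx$yyyxx
  rot[6] = yyxxx$yyyxxx
  rot[7] = yxxx$yyyxxxy
  rot[8] = xxx$yyyxxxyy
  rot[9] = xx$yyyxxxyyx
  rot[10] = x$yyyxxxyyxx
  rot[11] = $yyyxxxyyxxx
Sorted (with $ < everything):
  sorted[0] = $yyyxxxyyxxx
  sorted[1] = x$yyyxxxyyxx
  sorted[2] = xx$yyyxxxyyx
  sorted[3] = xxx$yyyxxxyy
  sorted[4] = xxxyyxxx$yyy
  sorted[5] = xxyyxxx$yyyx
  sorted[6] = xyyxxx$yyyxx
  sorted[7] = yxxx$yyyxxxy
  sorted[8] = yxxxyyxxx$yy
  sorted[9] = yyxxx$yyyxxx
  sorted[10] = yyxxxyyxxx$y
  sorted[11] = yyyxxxyyxxx$
sorted[8] = yxxxyyxxx$yy

Answer: yxxxyyxxx$yy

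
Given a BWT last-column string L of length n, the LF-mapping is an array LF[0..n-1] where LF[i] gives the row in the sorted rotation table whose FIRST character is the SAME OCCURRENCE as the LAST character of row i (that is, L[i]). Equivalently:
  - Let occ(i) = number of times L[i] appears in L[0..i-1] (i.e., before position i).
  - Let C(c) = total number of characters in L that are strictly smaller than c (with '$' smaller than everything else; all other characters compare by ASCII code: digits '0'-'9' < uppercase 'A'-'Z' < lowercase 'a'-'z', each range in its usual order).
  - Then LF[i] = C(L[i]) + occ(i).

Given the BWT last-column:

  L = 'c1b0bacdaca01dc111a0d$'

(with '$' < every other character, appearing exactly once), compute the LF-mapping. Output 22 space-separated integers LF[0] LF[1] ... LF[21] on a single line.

Answer: 15 4 13 1 14 9 16 19 10 17 11 2 5 20 18 6 7 8 12 3 21 0

Derivation:
Char counts: '$':1, '0':3, '1':5, 'a':4, 'b':2, 'c':4, 'd':3
C (first-col start): C('$')=0, C('0')=1, C('1')=4, C('a')=9, C('b')=13, C('c')=15, C('d')=19
L[0]='c': occ=0, LF[0]=C('c')+0=15+0=15
L[1]='1': occ=0, LF[1]=C('1')+0=4+0=4
L[2]='b': occ=0, LF[2]=C('b')+0=13+0=13
L[3]='0': occ=0, LF[3]=C('0')+0=1+0=1
L[4]='b': occ=1, LF[4]=C('b')+1=13+1=14
L[5]='a': occ=0, LF[5]=C('a')+0=9+0=9
L[6]='c': occ=1, LF[6]=C('c')+1=15+1=16
L[7]='d': occ=0, LF[7]=C('d')+0=19+0=19
L[8]='a': occ=1, LF[8]=C('a')+1=9+1=10
L[9]='c': occ=2, LF[9]=C('c')+2=15+2=17
L[10]='a': occ=2, LF[10]=C('a')+2=9+2=11
L[11]='0': occ=1, LF[11]=C('0')+1=1+1=2
L[12]='1': occ=1, LF[12]=C('1')+1=4+1=5
L[13]='d': occ=1, LF[13]=C('d')+1=19+1=20
L[14]='c': occ=3, LF[14]=C('c')+3=15+3=18
L[15]='1': occ=2, LF[15]=C('1')+2=4+2=6
L[16]='1': occ=3, LF[16]=C('1')+3=4+3=7
L[17]='1': occ=4, LF[17]=C('1')+4=4+4=8
L[18]='a': occ=3, LF[18]=C('a')+3=9+3=12
L[19]='0': occ=2, LF[19]=C('0')+2=1+2=3
L[20]='d': occ=2, LF[20]=C('d')+2=19+2=21
L[21]='$': occ=0, LF[21]=C('$')+0=0+0=0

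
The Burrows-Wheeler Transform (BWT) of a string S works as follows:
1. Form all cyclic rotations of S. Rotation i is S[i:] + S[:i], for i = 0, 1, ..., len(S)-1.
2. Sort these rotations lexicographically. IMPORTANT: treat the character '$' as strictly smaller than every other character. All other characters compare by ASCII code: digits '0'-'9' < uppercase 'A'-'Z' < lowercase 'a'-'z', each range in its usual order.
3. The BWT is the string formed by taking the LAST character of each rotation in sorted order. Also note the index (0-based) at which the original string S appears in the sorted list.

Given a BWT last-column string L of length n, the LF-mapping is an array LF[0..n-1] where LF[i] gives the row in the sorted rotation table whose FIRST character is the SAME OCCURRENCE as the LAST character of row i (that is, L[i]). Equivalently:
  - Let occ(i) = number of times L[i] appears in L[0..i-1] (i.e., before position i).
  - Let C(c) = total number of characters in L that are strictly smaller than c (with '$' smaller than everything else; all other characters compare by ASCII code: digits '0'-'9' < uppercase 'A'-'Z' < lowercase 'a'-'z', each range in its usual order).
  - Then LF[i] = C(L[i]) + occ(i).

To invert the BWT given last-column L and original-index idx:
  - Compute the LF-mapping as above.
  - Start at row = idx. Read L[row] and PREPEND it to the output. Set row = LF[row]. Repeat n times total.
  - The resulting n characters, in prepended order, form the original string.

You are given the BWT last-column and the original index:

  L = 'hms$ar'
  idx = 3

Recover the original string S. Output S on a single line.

LF mapping: 2 3 5 0 1 4
Walk LF starting at row 3, prepending L[row]:
  step 1: row=3, L[3]='$', prepend. Next row=LF[3]=0
  step 2: row=0, L[0]='h', prepend. Next row=LF[0]=2
  step 3: row=2, L[2]='s', prepend. Next row=LF[2]=5
  step 4: row=5, L[5]='r', prepend. Next row=LF[5]=4
  step 5: row=4, L[4]='a', prepend. Next row=LF[4]=1
  step 6: row=1, L[1]='m', prepend. Next row=LF[1]=3
Reversed output: marsh$

Answer: marsh$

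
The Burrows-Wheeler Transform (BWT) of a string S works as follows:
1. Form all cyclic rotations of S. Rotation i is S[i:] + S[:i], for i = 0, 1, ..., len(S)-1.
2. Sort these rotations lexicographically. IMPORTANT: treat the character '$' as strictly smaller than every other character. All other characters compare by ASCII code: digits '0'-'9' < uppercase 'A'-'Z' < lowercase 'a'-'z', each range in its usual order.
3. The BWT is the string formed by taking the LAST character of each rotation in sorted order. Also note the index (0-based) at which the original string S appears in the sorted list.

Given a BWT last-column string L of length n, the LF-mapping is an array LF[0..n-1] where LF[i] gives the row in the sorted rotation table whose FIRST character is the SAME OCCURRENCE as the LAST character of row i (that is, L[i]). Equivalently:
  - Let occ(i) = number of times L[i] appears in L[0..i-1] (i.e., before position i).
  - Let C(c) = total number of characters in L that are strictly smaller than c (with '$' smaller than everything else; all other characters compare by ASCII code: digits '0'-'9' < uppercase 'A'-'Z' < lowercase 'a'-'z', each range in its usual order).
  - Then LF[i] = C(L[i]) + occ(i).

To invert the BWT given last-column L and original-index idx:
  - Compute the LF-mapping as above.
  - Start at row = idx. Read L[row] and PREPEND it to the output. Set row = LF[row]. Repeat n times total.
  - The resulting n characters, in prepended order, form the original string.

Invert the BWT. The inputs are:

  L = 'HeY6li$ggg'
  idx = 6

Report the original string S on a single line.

Answer: giggle6YH$

Derivation:
LF mapping: 2 4 3 1 9 8 0 5 6 7
Walk LF starting at row 6, prepending L[row]:
  step 1: row=6, L[6]='$', prepend. Next row=LF[6]=0
  step 2: row=0, L[0]='H', prepend. Next row=LF[0]=2
  step 3: row=2, L[2]='Y', prepend. Next row=LF[2]=3
  step 4: row=3, L[3]='6', prepend. Next row=LF[3]=1
  step 5: row=1, L[1]='e', prepend. Next row=LF[1]=4
  step 6: row=4, L[4]='l', prepend. Next row=LF[4]=9
  step 7: row=9, L[9]='g', prepend. Next row=LF[9]=7
  step 8: row=7, L[7]='g', prepend. Next row=LF[7]=5
  step 9: row=5, L[5]='i', prepend. Next row=LF[5]=8
  step 10: row=8, L[8]='g', prepend. Next row=LF[8]=6
Reversed output: giggle6YH$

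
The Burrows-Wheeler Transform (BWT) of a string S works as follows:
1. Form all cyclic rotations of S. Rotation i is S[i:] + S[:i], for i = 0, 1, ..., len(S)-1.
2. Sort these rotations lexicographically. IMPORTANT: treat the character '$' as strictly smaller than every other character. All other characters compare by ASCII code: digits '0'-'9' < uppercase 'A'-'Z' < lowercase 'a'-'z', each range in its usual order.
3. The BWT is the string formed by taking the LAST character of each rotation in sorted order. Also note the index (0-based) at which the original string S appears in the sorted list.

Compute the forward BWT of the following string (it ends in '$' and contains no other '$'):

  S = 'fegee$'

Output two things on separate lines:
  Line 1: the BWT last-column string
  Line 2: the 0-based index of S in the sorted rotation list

All 6 rotations (rotation i = S[i:]+S[:i]):
  rot[0] = fegee$
  rot[1] = egee$f
  rot[2] = gee$fe
  rot[3] = ee$feg
  rot[4] = e$fege
  rot[5] = $fegee
Sorted (with $ < everything):
  sorted[0] = $fegee  (last char: 'e')
  sorted[1] = e$fege  (last char: 'e')
  sorted[2] = ee$feg  (last char: 'g')
  sorted[3] = egee$f  (last char: 'f')
  sorted[4] = fegee$  (last char: '$')
  sorted[5] = gee$fe  (last char: 'e')
Last column: eegf$e
Original string S is at sorted index 4

Answer: eegf$e
4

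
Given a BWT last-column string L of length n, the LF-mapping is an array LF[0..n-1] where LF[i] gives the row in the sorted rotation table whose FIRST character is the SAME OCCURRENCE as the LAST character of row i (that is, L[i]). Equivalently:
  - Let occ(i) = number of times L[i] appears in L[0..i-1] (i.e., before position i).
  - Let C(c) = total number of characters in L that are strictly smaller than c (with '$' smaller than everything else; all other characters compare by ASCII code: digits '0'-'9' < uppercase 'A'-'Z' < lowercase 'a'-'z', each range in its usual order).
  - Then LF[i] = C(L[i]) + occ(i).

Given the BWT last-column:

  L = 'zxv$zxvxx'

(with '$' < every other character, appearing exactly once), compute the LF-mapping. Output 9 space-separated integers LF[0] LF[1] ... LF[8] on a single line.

Answer: 7 3 1 0 8 4 2 5 6

Derivation:
Char counts: '$':1, 'v':2, 'x':4, 'z':2
C (first-col start): C('$')=0, C('v')=1, C('x')=3, C('z')=7
L[0]='z': occ=0, LF[0]=C('z')+0=7+0=7
L[1]='x': occ=0, LF[1]=C('x')+0=3+0=3
L[2]='v': occ=0, LF[2]=C('v')+0=1+0=1
L[3]='$': occ=0, LF[3]=C('$')+0=0+0=0
L[4]='z': occ=1, LF[4]=C('z')+1=7+1=8
L[5]='x': occ=1, LF[5]=C('x')+1=3+1=4
L[6]='v': occ=1, LF[6]=C('v')+1=1+1=2
L[7]='x': occ=2, LF[7]=C('x')+2=3+2=5
L[8]='x': occ=3, LF[8]=C('x')+3=3+3=6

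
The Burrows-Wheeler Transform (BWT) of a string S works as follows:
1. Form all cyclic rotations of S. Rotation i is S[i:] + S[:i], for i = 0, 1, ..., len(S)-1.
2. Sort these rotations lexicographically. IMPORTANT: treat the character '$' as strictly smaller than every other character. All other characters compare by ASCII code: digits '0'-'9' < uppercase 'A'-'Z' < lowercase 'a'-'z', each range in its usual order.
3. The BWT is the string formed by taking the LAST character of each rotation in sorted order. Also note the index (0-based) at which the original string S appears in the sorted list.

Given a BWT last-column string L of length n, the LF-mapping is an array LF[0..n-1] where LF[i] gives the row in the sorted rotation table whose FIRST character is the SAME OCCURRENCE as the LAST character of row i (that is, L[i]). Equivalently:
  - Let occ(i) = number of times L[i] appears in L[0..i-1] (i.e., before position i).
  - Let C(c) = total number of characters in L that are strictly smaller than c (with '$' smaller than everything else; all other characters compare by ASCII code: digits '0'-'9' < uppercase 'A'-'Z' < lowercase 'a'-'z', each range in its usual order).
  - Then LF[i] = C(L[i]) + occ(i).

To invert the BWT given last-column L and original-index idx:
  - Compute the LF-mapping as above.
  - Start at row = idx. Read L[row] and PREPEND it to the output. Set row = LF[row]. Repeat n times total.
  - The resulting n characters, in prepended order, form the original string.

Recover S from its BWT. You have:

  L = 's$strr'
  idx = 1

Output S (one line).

LF mapping: 3 0 4 5 1 2
Walk LF starting at row 1, prepending L[row]:
  step 1: row=1, L[1]='$', prepend. Next row=LF[1]=0
  step 2: row=0, L[0]='s', prepend. Next row=LF[0]=3
  step 3: row=3, L[3]='t', prepend. Next row=LF[3]=5
  step 4: row=5, L[5]='r', prepend. Next row=LF[5]=2
  step 5: row=2, L[2]='s', prepend. Next row=LF[2]=4
  step 6: row=4, L[4]='r', prepend. Next row=LF[4]=1
Reversed output: rsrts$

Answer: rsrts$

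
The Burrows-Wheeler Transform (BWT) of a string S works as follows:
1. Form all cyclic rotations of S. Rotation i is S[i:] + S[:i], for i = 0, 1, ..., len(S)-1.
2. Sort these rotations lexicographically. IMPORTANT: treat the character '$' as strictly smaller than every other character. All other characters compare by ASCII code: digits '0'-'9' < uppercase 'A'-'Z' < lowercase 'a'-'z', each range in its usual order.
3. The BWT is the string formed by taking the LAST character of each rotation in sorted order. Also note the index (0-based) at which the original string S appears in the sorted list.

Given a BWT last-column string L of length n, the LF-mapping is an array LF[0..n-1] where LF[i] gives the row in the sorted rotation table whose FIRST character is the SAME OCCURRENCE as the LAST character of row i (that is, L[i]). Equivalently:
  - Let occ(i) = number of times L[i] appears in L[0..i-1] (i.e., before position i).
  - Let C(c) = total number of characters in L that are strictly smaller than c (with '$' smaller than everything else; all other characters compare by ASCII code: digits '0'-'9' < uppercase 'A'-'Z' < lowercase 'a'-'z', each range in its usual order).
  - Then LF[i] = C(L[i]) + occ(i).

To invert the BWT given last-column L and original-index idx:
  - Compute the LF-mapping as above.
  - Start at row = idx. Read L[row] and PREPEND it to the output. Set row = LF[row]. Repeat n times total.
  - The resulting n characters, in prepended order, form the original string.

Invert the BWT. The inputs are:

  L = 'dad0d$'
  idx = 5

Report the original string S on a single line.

LF mapping: 3 2 4 1 5 0
Walk LF starting at row 5, prepending L[row]:
  step 1: row=5, L[5]='$', prepend. Next row=LF[5]=0
  step 2: row=0, L[0]='d', prepend. Next row=LF[0]=3
  step 3: row=3, L[3]='0', prepend. Next row=LF[3]=1
  step 4: row=1, L[1]='a', prepend. Next row=LF[1]=2
  step 5: row=2, L[2]='d', prepend. Next row=LF[2]=4
  step 6: row=4, L[4]='d', prepend. Next row=LF[4]=5
Reversed output: dda0d$

Answer: dda0d$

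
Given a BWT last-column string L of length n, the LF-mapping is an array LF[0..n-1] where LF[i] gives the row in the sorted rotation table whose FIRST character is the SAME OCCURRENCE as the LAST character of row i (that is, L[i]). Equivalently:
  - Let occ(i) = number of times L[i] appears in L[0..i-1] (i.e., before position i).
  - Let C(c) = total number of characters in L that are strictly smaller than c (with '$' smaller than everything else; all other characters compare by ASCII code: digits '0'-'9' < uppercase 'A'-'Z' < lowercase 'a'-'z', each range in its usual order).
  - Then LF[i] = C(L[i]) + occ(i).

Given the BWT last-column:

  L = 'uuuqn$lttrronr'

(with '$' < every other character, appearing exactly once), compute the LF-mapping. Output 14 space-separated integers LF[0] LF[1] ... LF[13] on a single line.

Char counts: '$':1, 'l':1, 'n':2, 'o':1, 'q':1, 'r':3, 't':2, 'u':3
C (first-col start): C('$')=0, C('l')=1, C('n')=2, C('o')=4, C('q')=5, C('r')=6, C('t')=9, C('u')=11
L[0]='u': occ=0, LF[0]=C('u')+0=11+0=11
L[1]='u': occ=1, LF[1]=C('u')+1=11+1=12
L[2]='u': occ=2, LF[2]=C('u')+2=11+2=13
L[3]='q': occ=0, LF[3]=C('q')+0=5+0=5
L[4]='n': occ=0, LF[4]=C('n')+0=2+0=2
L[5]='$': occ=0, LF[5]=C('$')+0=0+0=0
L[6]='l': occ=0, LF[6]=C('l')+0=1+0=1
L[7]='t': occ=0, LF[7]=C('t')+0=9+0=9
L[8]='t': occ=1, LF[8]=C('t')+1=9+1=10
L[9]='r': occ=0, LF[9]=C('r')+0=6+0=6
L[10]='r': occ=1, LF[10]=C('r')+1=6+1=7
L[11]='o': occ=0, LF[11]=C('o')+0=4+0=4
L[12]='n': occ=1, LF[12]=C('n')+1=2+1=3
L[13]='r': occ=2, LF[13]=C('r')+2=6+2=8

Answer: 11 12 13 5 2 0 1 9 10 6 7 4 3 8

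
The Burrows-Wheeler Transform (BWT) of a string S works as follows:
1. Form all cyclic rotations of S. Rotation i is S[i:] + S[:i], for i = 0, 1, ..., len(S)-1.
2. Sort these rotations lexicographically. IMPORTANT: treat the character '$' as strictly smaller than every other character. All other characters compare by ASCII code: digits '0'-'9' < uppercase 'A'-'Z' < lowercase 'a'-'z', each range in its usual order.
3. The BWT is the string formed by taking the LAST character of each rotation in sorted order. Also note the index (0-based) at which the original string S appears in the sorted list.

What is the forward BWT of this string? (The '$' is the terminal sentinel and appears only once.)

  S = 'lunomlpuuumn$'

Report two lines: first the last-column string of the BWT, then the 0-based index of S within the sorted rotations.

All 13 rotations (rotation i = S[i:]+S[:i]):
  rot[0] = lunomlpuuumn$
  rot[1] = unomlpuuumn$l
  rot[2] = nomlpuuumn$lu
  rot[3] = omlpuuumn$lun
  rot[4] = mlpuuumn$luno
  rot[5] = lpuuumn$lunom
  rot[6] = puuumn$lunoml
  rot[7] = uuumn$lunomlp
  rot[8] = uumn$lunomlpu
  rot[9] = umn$lunomlpuu
  rot[10] = mn$lunomlpuuu
  rot[11] = n$lunomlpuuum
  rot[12] = $lunomlpuuumn
Sorted (with $ < everything):
  sorted[0] = $lunomlpuuumn  (last char: 'n')
  sorted[1] = lpuuumn$lunom  (last char: 'm')
  sorted[2] = lunomlpuuumn$  (last char: '$')
  sorted[3] = mlpuuumn$luno  (last char: 'o')
  sorted[4] = mn$lunomlpuuu  (last char: 'u')
  sorted[5] = n$lunomlpuuum  (last char: 'm')
  sorted[6] = nomlpuuumn$lu  (last char: 'u')
  sorted[7] = omlpuuumn$lun  (last char: 'n')
  sorted[8] = puuumn$lunoml  (last char: 'l')
  sorted[9] = umn$lunomlpuu  (last char: 'u')
  sorted[10] = unomlpuuumn$l  (last char: 'l')
  sorted[11] = uumn$lunomlpu  (last char: 'u')
  sorted[12] = uuumn$lunomlp  (last char: 'p')
Last column: nm$oumunlulup
Original string S is at sorted index 2

Answer: nm$oumunlulup
2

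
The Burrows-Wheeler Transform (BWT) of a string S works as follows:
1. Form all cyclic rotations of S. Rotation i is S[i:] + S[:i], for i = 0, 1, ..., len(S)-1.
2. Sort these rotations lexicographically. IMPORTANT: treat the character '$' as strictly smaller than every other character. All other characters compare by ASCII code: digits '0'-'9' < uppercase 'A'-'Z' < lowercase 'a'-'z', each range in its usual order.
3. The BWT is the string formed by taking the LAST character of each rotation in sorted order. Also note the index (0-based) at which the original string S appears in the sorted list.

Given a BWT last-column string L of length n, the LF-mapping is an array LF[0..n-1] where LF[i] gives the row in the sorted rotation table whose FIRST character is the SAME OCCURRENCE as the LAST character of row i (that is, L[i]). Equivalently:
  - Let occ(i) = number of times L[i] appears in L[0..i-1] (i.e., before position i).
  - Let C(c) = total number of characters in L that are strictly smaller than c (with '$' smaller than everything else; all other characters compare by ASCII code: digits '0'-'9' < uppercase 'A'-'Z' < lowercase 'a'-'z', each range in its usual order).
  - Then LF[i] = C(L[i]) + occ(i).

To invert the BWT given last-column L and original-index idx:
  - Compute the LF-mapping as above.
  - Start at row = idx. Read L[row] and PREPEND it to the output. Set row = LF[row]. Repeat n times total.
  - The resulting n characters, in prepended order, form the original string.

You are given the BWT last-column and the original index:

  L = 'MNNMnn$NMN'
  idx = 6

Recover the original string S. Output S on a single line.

LF mapping: 1 4 5 2 8 9 0 6 3 7
Walk LF starting at row 6, prepending L[row]:
  step 1: row=6, L[6]='$', prepend. Next row=LF[6]=0
  step 2: row=0, L[0]='M', prepend. Next row=LF[0]=1
  step 3: row=1, L[1]='N', prepend. Next row=LF[1]=4
  step 4: row=4, L[4]='n', prepend. Next row=LF[4]=8
  step 5: row=8, L[8]='M', prepend. Next row=LF[8]=3
  step 6: row=3, L[3]='M', prepend. Next row=LF[3]=2
  step 7: row=2, L[2]='N', prepend. Next row=LF[2]=5
  step 8: row=5, L[5]='n', prepend. Next row=LF[5]=9
  step 9: row=9, L[9]='N', prepend. Next row=LF[9]=7
  step 10: row=7, L[7]='N', prepend. Next row=LF[7]=6
Reversed output: NNnNMMnNM$

Answer: NNnNMMnNM$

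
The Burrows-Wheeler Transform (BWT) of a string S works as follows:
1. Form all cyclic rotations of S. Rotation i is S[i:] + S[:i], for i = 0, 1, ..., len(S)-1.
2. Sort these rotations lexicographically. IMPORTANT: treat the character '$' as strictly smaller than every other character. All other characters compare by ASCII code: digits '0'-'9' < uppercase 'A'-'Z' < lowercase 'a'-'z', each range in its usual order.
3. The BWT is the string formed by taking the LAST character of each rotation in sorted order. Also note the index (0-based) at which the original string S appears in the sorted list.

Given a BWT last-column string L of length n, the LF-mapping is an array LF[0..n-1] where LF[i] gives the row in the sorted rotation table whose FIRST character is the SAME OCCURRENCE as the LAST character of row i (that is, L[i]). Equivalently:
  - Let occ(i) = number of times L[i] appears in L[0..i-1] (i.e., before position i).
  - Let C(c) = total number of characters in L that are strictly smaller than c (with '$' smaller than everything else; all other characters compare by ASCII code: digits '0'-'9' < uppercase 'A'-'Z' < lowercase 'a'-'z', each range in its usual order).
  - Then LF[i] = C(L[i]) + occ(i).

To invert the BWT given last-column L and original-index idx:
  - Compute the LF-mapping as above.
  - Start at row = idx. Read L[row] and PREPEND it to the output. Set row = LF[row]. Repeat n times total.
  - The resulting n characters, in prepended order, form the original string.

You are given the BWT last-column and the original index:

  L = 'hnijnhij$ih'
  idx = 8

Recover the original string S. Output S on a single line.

Answer: jjhnihiinh$

Derivation:
LF mapping: 1 9 4 7 10 2 5 8 0 6 3
Walk LF starting at row 8, prepending L[row]:
  step 1: row=8, L[8]='$', prepend. Next row=LF[8]=0
  step 2: row=0, L[0]='h', prepend. Next row=LF[0]=1
  step 3: row=1, L[1]='n', prepend. Next row=LF[1]=9
  step 4: row=9, L[9]='i', prepend. Next row=LF[9]=6
  step 5: row=6, L[6]='i', prepend. Next row=LF[6]=5
  step 6: row=5, L[5]='h', prepend. Next row=LF[5]=2
  step 7: row=2, L[2]='i', prepend. Next row=LF[2]=4
  step 8: row=4, L[4]='n', prepend. Next row=LF[4]=10
  step 9: row=10, L[10]='h', prepend. Next row=LF[10]=3
  step 10: row=3, L[3]='j', prepend. Next row=LF[3]=7
  step 11: row=7, L[7]='j', prepend. Next row=LF[7]=8
Reversed output: jjhnihiinh$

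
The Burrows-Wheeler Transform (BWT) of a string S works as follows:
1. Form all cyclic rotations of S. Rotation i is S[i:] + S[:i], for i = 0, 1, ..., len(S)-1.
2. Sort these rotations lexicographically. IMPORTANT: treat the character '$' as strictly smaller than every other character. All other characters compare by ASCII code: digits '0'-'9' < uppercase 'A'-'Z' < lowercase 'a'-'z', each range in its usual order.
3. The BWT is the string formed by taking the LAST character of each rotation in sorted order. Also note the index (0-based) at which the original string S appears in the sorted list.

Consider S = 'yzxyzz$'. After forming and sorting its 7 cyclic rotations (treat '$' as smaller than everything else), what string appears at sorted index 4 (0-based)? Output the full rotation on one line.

Answer: z$yzxyz

Derivation:
All 7 rotations (rotation i = S[i:]+S[:i]):
  rot[0] = yzxyzz$
  rot[1] = zxyzz$y
  rot[2] = xyzz$yz
  rot[3] = yzz$yzx
  rot[4] = zz$yzxy
  rot[5] = z$yzxyz
  rot[6] = $yzxyzz
Sorted (with $ < everything):
  sorted[0] = $yzxyzz
  sorted[1] = xyzz$yz
  sorted[2] = yzxyzz$
  sorted[3] = yzz$yzx
  sorted[4] = z$yzxyz
  sorted[5] = zxyzz$y
  sorted[6] = zz$yzxy
sorted[4] = z$yzxyz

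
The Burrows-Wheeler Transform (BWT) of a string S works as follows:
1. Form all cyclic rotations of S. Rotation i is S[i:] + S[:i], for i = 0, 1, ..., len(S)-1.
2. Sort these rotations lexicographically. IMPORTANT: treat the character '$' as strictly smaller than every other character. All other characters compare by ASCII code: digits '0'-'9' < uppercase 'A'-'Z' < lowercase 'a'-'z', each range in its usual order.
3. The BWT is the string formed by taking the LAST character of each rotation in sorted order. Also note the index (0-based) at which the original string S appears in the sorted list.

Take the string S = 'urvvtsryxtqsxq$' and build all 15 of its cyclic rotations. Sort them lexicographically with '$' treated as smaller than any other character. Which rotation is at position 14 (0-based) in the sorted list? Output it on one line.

Answer: yxtqsxq$urvvtsr

Derivation:
All 15 rotations (rotation i = S[i:]+S[:i]):
  rot[0] = urvvtsryxtqsxq$
  rot[1] = rvvtsryxtqsxq$u
  rot[2] = vvtsryxtqsxq$ur
  rot[3] = vtsryxtqsxq$urv
  rot[4] = tsryxtqsxq$urvv
  rot[5] = sryxtqsxq$urvvt
  rot[6] = ryxtqsxq$urvvts
  rot[7] = yxtqsxq$urvvtsr
  rot[8] = xtqsxq$urvvtsry
  rot[9] = tqsxq$urvvtsryx
  rot[10] = qsxq$urvvtsryxt
  rot[11] = sxq$urvvtsryxtq
  rot[12] = xq$urvvtsryxtqs
  rot[13] = q$urvvtsryxtqsx
  rot[14] = $urvvtsryxtqsxq
Sorted (with $ < everything):
  sorted[0] = $urvvtsryxtqsxq
  sorted[1] = q$urvvtsryxtqsx
  sorted[2] = qsxq$urvvtsryxt
  sorted[3] = rvvtsryxtqsxq$u
  sorted[4] = ryxtqsxq$urvvts
  sorted[5] = sryxtqsxq$urvvt
  sorted[6] = sxq$urvvtsryxtq
  sorted[7] = tqsxq$urvvtsryx
  sorted[8] = tsryxtqsxq$urvv
  sorted[9] = urvvtsryxtqsxq$
  sorted[10] = vtsryxtqsxq$urv
  sorted[11] = vvtsryxtqsxq$ur
  sorted[12] = xq$urvvtsryxtqs
  sorted[13] = xtqsxq$urvvtsry
  sorted[14] = yxtqsxq$urvvtsr
sorted[14] = yxtqsxq$urvvtsr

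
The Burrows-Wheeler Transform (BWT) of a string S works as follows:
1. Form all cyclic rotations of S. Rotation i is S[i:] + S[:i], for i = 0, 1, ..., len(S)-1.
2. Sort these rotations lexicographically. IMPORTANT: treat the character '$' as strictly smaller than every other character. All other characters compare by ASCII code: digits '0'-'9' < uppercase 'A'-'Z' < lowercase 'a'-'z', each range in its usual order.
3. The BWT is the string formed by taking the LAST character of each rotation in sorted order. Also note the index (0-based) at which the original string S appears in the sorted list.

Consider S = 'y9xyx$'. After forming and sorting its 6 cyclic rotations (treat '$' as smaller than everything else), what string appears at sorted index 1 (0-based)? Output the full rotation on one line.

Answer: 9xyx$y

Derivation:
All 6 rotations (rotation i = S[i:]+S[:i]):
  rot[0] = y9xyx$
  rot[1] = 9xyx$y
  rot[2] = xyx$y9
  rot[3] = yx$y9x
  rot[4] = x$y9xy
  rot[5] = $y9xyx
Sorted (with $ < everything):
  sorted[0] = $y9xyx
  sorted[1] = 9xyx$y
  sorted[2] = x$y9xy
  sorted[3] = xyx$y9
  sorted[4] = y9xyx$
  sorted[5] = yx$y9x
sorted[1] = 9xyx$y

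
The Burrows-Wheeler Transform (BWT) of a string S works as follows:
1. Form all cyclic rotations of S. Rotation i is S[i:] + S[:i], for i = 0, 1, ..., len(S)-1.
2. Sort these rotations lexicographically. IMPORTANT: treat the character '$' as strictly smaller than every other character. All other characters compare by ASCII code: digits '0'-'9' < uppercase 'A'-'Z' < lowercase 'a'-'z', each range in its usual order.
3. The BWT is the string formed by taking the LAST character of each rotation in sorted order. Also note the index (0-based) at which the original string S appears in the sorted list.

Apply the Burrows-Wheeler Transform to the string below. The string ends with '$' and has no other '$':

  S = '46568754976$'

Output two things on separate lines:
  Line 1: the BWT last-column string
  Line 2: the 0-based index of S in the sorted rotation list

All 12 rotations (rotation i = S[i:]+S[:i]):
  rot[0] = 46568754976$
  rot[1] = 6568754976$4
  rot[2] = 568754976$46
  rot[3] = 68754976$465
  rot[4] = 8754976$4656
  rot[5] = 754976$46568
  rot[6] = 54976$465687
  rot[7] = 4976$4656875
  rot[8] = 976$46568754
  rot[9] = 76$465687549
  rot[10] = 6$4656875497
  rot[11] = $46568754976
Sorted (with $ < everything):
  sorted[0] = $46568754976  (last char: '6')
  sorted[1] = 46568754976$  (last char: '$')
  sorted[2] = 4976$4656875  (last char: '5')
  sorted[3] = 54976$465687  (last char: '7')
  sorted[4] = 568754976$46  (last char: '6')
  sorted[5] = 6$4656875497  (last char: '7')
  sorted[6] = 6568754976$4  (last char: '4')
  sorted[7] = 68754976$465  (last char: '5')
  sorted[8] = 754976$46568  (last char: '8')
  sorted[9] = 76$465687549  (last char: '9')
  sorted[10] = 8754976$4656  (last char: '6')
  sorted[11] = 976$46568754  (last char: '4')
Last column: 6$5767458964
Original string S is at sorted index 1

Answer: 6$5767458964
1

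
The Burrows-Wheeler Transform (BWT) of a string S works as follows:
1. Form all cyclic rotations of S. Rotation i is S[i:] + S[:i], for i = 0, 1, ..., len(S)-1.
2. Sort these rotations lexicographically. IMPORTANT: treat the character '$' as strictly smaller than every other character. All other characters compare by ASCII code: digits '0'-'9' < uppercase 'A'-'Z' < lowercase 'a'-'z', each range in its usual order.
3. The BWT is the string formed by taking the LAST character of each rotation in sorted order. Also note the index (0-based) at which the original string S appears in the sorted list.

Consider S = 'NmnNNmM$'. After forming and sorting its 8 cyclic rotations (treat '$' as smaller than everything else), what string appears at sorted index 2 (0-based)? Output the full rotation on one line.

Answer: NNmM$Nmn

Derivation:
All 8 rotations (rotation i = S[i:]+S[:i]):
  rot[0] = NmnNNmM$
  rot[1] = mnNNmM$N
  rot[2] = nNNmM$Nm
  rot[3] = NNmM$Nmn
  rot[4] = NmM$NmnN
  rot[5] = mM$NmnNN
  rot[6] = M$NmnNNm
  rot[7] = $NmnNNmM
Sorted (with $ < everything):
  sorted[0] = $NmnNNmM
  sorted[1] = M$NmnNNm
  sorted[2] = NNmM$Nmn
  sorted[3] = NmM$NmnN
  sorted[4] = NmnNNmM$
  sorted[5] = mM$NmnNN
  sorted[6] = mnNNmM$N
  sorted[7] = nNNmM$Nm
sorted[2] = NNmM$Nmn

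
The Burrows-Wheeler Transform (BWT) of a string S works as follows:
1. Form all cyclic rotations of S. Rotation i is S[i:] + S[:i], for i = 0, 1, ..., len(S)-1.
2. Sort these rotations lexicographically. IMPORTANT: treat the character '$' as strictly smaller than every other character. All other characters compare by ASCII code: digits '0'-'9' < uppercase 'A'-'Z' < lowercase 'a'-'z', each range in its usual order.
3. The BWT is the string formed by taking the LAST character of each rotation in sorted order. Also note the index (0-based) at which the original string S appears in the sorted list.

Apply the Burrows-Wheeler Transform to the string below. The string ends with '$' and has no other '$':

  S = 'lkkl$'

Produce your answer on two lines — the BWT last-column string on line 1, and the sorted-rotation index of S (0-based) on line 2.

All 5 rotations (rotation i = S[i:]+S[:i]):
  rot[0] = lkkl$
  rot[1] = kkl$l
  rot[2] = kl$lk
  rot[3] = l$lkk
  rot[4] = $lkkl
Sorted (with $ < everything):
  sorted[0] = $lkkl  (last char: 'l')
  sorted[1] = kkl$l  (last char: 'l')
  sorted[2] = kl$lk  (last char: 'k')
  sorted[3] = l$lkk  (last char: 'k')
  sorted[4] = lkkl$  (last char: '$')
Last column: llkk$
Original string S is at sorted index 4

Answer: llkk$
4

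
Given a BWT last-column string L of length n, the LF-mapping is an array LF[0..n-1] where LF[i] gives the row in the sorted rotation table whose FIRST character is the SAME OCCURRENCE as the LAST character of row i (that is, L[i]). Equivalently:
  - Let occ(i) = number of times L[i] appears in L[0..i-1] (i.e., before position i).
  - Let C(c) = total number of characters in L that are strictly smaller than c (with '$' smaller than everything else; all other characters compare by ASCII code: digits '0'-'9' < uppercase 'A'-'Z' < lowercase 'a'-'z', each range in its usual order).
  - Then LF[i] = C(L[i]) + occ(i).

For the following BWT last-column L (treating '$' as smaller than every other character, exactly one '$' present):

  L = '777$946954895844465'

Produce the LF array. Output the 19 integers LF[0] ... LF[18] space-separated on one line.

Answer: 11 12 13 0 16 1 9 17 6 2 14 18 7 15 3 4 5 10 8

Derivation:
Char counts: '$':1, '4':5, '5':3, '6':2, '7':3, '8':2, '9':3
C (first-col start): C('$')=0, C('4')=1, C('5')=6, C('6')=9, C('7')=11, C('8')=14, C('9')=16
L[0]='7': occ=0, LF[0]=C('7')+0=11+0=11
L[1]='7': occ=1, LF[1]=C('7')+1=11+1=12
L[2]='7': occ=2, LF[2]=C('7')+2=11+2=13
L[3]='$': occ=0, LF[3]=C('$')+0=0+0=0
L[4]='9': occ=0, LF[4]=C('9')+0=16+0=16
L[5]='4': occ=0, LF[5]=C('4')+0=1+0=1
L[6]='6': occ=0, LF[6]=C('6')+0=9+0=9
L[7]='9': occ=1, LF[7]=C('9')+1=16+1=17
L[8]='5': occ=0, LF[8]=C('5')+0=6+0=6
L[9]='4': occ=1, LF[9]=C('4')+1=1+1=2
L[10]='8': occ=0, LF[10]=C('8')+0=14+0=14
L[11]='9': occ=2, LF[11]=C('9')+2=16+2=18
L[12]='5': occ=1, LF[12]=C('5')+1=6+1=7
L[13]='8': occ=1, LF[13]=C('8')+1=14+1=15
L[14]='4': occ=2, LF[14]=C('4')+2=1+2=3
L[15]='4': occ=3, LF[15]=C('4')+3=1+3=4
L[16]='4': occ=4, LF[16]=C('4')+4=1+4=5
L[17]='6': occ=1, LF[17]=C('6')+1=9+1=10
L[18]='5': occ=2, LF[18]=C('5')+2=6+2=8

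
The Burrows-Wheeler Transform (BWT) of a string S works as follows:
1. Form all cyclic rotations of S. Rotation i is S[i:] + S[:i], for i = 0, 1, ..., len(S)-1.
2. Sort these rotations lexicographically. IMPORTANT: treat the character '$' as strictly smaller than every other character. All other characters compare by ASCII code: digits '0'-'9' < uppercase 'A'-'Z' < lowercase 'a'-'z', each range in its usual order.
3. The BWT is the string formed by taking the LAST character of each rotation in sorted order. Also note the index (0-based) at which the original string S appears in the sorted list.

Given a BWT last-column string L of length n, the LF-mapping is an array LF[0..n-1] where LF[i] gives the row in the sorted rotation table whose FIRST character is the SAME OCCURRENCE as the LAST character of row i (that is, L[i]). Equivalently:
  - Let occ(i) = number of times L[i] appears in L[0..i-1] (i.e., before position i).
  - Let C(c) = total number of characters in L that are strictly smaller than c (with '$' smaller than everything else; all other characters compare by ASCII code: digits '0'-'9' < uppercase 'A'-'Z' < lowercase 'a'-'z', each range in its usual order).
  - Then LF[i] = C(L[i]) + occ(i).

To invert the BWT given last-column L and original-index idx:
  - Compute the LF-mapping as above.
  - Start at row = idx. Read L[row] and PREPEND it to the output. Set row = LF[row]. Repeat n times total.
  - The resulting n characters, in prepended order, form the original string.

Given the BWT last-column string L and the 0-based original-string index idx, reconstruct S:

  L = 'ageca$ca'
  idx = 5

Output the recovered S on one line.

LF mapping: 1 7 6 4 2 0 5 3
Walk LF starting at row 5, prepending L[row]:
  step 1: row=5, L[5]='$', prepend. Next row=LF[5]=0
  step 2: row=0, L[0]='a', prepend. Next row=LF[0]=1
  step 3: row=1, L[1]='g', prepend. Next row=LF[1]=7
  step 4: row=7, L[7]='a', prepend. Next row=LF[7]=3
  step 5: row=3, L[3]='c', prepend. Next row=LF[3]=4
  step 6: row=4, L[4]='a', prepend. Next row=LF[4]=2
  step 7: row=2, L[2]='e', prepend. Next row=LF[2]=6
  step 8: row=6, L[6]='c', prepend. Next row=LF[6]=5
Reversed output: ceacaga$

Answer: ceacaga$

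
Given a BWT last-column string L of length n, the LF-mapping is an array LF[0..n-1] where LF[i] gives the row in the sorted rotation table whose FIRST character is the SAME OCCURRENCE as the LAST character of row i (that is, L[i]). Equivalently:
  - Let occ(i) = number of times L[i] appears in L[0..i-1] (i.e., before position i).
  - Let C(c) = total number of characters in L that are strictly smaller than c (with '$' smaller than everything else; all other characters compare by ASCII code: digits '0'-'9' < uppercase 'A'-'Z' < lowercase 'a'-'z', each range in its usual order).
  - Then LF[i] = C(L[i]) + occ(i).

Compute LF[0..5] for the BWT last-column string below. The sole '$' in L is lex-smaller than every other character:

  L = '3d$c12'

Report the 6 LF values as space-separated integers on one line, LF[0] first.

Char counts: '$':1, '1':1, '2':1, '3':1, 'c':1, 'd':1
C (first-col start): C('$')=0, C('1')=1, C('2')=2, C('3')=3, C('c')=4, C('d')=5
L[0]='3': occ=0, LF[0]=C('3')+0=3+0=3
L[1]='d': occ=0, LF[1]=C('d')+0=5+0=5
L[2]='$': occ=0, LF[2]=C('$')+0=0+0=0
L[3]='c': occ=0, LF[3]=C('c')+0=4+0=4
L[4]='1': occ=0, LF[4]=C('1')+0=1+0=1
L[5]='2': occ=0, LF[5]=C('2')+0=2+0=2

Answer: 3 5 0 4 1 2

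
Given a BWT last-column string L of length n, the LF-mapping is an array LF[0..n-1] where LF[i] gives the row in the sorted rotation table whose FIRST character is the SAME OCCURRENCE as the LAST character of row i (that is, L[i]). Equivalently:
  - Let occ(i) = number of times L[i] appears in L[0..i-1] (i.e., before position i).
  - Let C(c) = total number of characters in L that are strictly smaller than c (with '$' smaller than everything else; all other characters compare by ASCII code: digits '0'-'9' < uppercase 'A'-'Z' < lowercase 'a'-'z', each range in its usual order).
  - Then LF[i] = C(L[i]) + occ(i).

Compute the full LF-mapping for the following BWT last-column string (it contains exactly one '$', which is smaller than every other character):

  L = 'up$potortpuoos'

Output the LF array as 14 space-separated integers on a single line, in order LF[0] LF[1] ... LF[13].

Answer: 12 5 0 6 1 10 2 8 11 7 13 3 4 9

Derivation:
Char counts: '$':1, 'o':4, 'p':3, 'r':1, 's':1, 't':2, 'u':2
C (first-col start): C('$')=0, C('o')=1, C('p')=5, C('r')=8, C('s')=9, C('t')=10, C('u')=12
L[0]='u': occ=0, LF[0]=C('u')+0=12+0=12
L[1]='p': occ=0, LF[1]=C('p')+0=5+0=5
L[2]='$': occ=0, LF[2]=C('$')+0=0+0=0
L[3]='p': occ=1, LF[3]=C('p')+1=5+1=6
L[4]='o': occ=0, LF[4]=C('o')+0=1+0=1
L[5]='t': occ=0, LF[5]=C('t')+0=10+0=10
L[6]='o': occ=1, LF[6]=C('o')+1=1+1=2
L[7]='r': occ=0, LF[7]=C('r')+0=8+0=8
L[8]='t': occ=1, LF[8]=C('t')+1=10+1=11
L[9]='p': occ=2, LF[9]=C('p')+2=5+2=7
L[10]='u': occ=1, LF[10]=C('u')+1=12+1=13
L[11]='o': occ=2, LF[11]=C('o')+2=1+2=3
L[12]='o': occ=3, LF[12]=C('o')+3=1+3=4
L[13]='s': occ=0, LF[13]=C('s')+0=9+0=9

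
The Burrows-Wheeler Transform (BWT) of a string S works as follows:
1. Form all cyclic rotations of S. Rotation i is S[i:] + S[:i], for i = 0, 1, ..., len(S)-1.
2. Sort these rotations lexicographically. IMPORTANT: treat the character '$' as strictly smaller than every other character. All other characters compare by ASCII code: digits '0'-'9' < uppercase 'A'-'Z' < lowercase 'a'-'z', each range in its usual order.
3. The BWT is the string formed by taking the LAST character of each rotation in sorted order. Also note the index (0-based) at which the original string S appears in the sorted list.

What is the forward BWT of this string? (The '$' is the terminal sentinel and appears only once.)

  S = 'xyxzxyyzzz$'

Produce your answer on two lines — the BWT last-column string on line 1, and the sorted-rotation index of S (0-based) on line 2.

Answer: z$zyxxyzxzy
1

Derivation:
All 11 rotations (rotation i = S[i:]+S[:i]):
  rot[0] = xyxzxyyzzz$
  rot[1] = yxzxyyzzz$x
  rot[2] = xzxyyzzz$xy
  rot[3] = zxyyzzz$xyx
  rot[4] = xyyzzz$xyxz
  rot[5] = yyzzz$xyxzx
  rot[6] = yzzz$xyxzxy
  rot[7] = zzz$xyxzxyy
  rot[8] = zz$xyxzxyyz
  rot[9] = z$xyxzxyyzz
  rot[10] = $xyxzxyyzzz
Sorted (with $ < everything):
  sorted[0] = $xyxzxyyzzz  (last char: 'z')
  sorted[1] = xyxzxyyzzz$  (last char: '$')
  sorted[2] = xyyzzz$xyxz  (last char: 'z')
  sorted[3] = xzxyyzzz$xy  (last char: 'y')
  sorted[4] = yxzxyyzzz$x  (last char: 'x')
  sorted[5] = yyzzz$xyxzx  (last char: 'x')
  sorted[6] = yzzz$xyxzxy  (last char: 'y')
  sorted[7] = z$xyxzxyyzz  (last char: 'z')
  sorted[8] = zxyyzzz$xyx  (last char: 'x')
  sorted[9] = zz$xyxzxyyz  (last char: 'z')
  sorted[10] = zzz$xyxzxyy  (last char: 'y')
Last column: z$zyxxyzxzy
Original string S is at sorted index 1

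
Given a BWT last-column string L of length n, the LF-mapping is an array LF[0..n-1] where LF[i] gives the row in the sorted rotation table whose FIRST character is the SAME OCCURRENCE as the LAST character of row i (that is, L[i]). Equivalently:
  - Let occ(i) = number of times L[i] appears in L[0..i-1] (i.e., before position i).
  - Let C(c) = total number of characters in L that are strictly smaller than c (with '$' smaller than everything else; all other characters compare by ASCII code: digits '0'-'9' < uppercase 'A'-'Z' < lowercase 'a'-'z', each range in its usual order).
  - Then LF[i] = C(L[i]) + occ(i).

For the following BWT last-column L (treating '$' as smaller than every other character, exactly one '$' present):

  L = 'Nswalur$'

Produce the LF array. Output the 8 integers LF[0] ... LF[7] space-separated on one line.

Answer: 1 5 7 2 3 6 4 0

Derivation:
Char counts: '$':1, 'N':1, 'a':1, 'l':1, 'r':1, 's':1, 'u':1, 'w':1
C (first-col start): C('$')=0, C('N')=1, C('a')=2, C('l')=3, C('r')=4, C('s')=5, C('u')=6, C('w')=7
L[0]='N': occ=0, LF[0]=C('N')+0=1+0=1
L[1]='s': occ=0, LF[1]=C('s')+0=5+0=5
L[2]='w': occ=0, LF[2]=C('w')+0=7+0=7
L[3]='a': occ=0, LF[3]=C('a')+0=2+0=2
L[4]='l': occ=0, LF[4]=C('l')+0=3+0=3
L[5]='u': occ=0, LF[5]=C('u')+0=6+0=6
L[6]='r': occ=0, LF[6]=C('r')+0=4+0=4
L[7]='$': occ=0, LF[7]=C('$')+0=0+0=0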